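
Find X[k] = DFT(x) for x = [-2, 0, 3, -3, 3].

X[k] = Σ(n=0 to 4) x[n] · ω_5^(nk)
where ω_5 = e^(-2πi/5)

Computing each X[k]:
X[0] = 1
X[1] = -1.0729-0.6735i
X[2] = -4.4271+7.4697i
X[3] = -4.4271-7.4697i
X[4] = -1.0729+0.6735i

X = [1, -1.0729-0.6735i, -4.4271+7.4697i, -4.4271-7.4697i, -1.0729+0.6735i]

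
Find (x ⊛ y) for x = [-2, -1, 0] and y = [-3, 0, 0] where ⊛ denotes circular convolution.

(x ⊛ y)[n] = Σ(m=0 to 2) x[m] · y[(n-m) mod 3]

Computing each output sample:
(x ⊛ y)[0] = 6
(x ⊛ y)[1] = 3
(x ⊛ y)[2] = 0

x ⊛ y = [6, 3, 0]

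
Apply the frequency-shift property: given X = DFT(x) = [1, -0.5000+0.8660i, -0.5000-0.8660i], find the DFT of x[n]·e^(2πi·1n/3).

Modulation property: DFT(ω_3^(-1n)·x[n]) = X[(k-1) mod 3], so circularly shift X by 1 positions.

X[k-1] = [-0.5000-0.8660i, 1, -0.5000+0.8660i]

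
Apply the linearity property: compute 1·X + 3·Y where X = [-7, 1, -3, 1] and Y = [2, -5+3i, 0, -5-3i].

By linearity: DFT(1x + 3y) = 1·DFT(x) + 3·DFT(y)
= 1·[-7, 1, -3, 1] + 3·[2, -5+3i, 0, -5-3i]

Computing element-wise:
Z[0] = 1·(-7) + 3·(2) = -1
Z[1] = 1·(1) + 3·(-5+3i) = -14+9i
Z[2] = 1·(-3) + 3·(0) = -3
Z[3] = 1·(1) + 3·(-5-3i) = -14-9i

DFT(1x + 3y) = 1·X + 3·Y = [-1, -14+9i, -3, -14-9i]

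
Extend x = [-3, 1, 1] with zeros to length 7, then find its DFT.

Original 3-point DFT: [-1, -4, -4]
Zero-padded 7-point DFT provides frequency interpolation.

DFT_7([x, 0, ...]) = [-1, -2.5990-1.7568i, -4.1235-0.5410i, -3.2775+0.3479i, -3.2775-0.3479i, -4.1235+0.5410i, -2.5990+1.7568i]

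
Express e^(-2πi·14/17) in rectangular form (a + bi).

ω_17^14 = e^(-2πi·14/17)
= cos(-2π·14/17) + i·sin(-2π·14/17)
= cos(-28π/17) + i·sin(-28π/17)

ω_17^14 = cos(-28π/17) + i·sin(-28π/17) = 0.4457+0.8952i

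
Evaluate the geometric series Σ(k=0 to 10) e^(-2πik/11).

Sum of all nth roots of unity equals 0 for n > 1 (geometric series with r ≠ 1).

0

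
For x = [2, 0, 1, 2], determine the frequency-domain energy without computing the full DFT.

Parseval: Σ|x[n]|² = (1/N)Σ|X[k]|², so Σ|X[k]|² = N·Σ|x[n]|² = 4·9.0000

Σ|X[k]|² = N·Σ|x[n]|² = 4·9.0000 = 36.0000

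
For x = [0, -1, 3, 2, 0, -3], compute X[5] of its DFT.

X[5] = Σ(n=0 to 5) x[n] · ω_6^(5n) where ω_6 = e^(-2πi/6)
= (0)·ω_6^0 + (-1)·ω_6^5 + (3)·ω_6^10 + (2)·ω_6^15 + (0)·ω_6^20 + (-3)·ω_6^25

X[5] = -5.5000+4.3301i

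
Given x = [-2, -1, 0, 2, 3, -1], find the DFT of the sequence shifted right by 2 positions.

Time shift by 2: X_shifted[k] = ω_6^(2k) · X[k]
Shifted x = [3, -1, -2, -1, 0, 2]

DFT(x[n-2]) = [1, 5.5000+4.3301i, 2.5000+0.8660i, 1, 2.5000-0.8660i, 5.5000-4.3301i]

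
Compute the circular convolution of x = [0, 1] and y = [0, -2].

(x ⊛ y)[n] = Σ(m=0 to 1) x[m] · y[(n-m) mod 2]

Computing each output sample:
(x ⊛ y)[0] = -2
(x ⊛ y)[1] = 0

x ⊛ y = [-2, 0]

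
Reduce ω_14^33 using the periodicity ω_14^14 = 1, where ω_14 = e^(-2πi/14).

Since ω_14^14 = 1, powers reduce modulo 14.
33 mod 14 = 5
So ω_14^33 = ω_14^5 = e^(-2πi·5/14)

ω_14^33 = ω_14^5 = -0.6235-0.7818i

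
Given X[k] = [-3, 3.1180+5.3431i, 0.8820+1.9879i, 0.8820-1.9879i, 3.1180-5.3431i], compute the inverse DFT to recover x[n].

x[n] = (1/5) Σ(k=0 to 4) X[k] · e^(2πikn/5)

Computing each x[n]:
x[0] = 1
x[1] = -3
x[2] = -2
x[3] = -1
x[4] = 2

x = [1, -3, -2, -1, 2]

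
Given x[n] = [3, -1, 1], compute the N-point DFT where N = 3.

X[k] = Σ(n=0 to 2) x[n] · ω_3^(nk)
where ω_3 = e^(-2πi/3)

Computing each X[k]:
X[0] = 3
X[1] = 3.0000+1.7321i
X[2] = 3.0000-1.7321i

X = [3, 3.0000+1.7321i, 3.0000-1.7321i]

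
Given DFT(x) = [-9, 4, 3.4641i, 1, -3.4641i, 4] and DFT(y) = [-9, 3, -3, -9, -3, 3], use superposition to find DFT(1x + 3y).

By linearity: DFT(1x + 3y) = 1·DFT(x) + 3·DFT(y)
= 1·[-9, 4, 3.4641i, 1, -3.4641i, 4] + 3·[-9, 3, -3, -9, -3, 3]

Computing element-wise:
Z[0] = 1·(-9) + 3·(-9) = -36
Z[1] = 1·(4) + 3·(3) = 13
Z[2] = 1·(3.4641i) + 3·(-3) = -9.0000+3.4641i
Z[3] = 1·(1) + 3·(-9) = -26
Z[4] = 1·(-3.4641i) + 3·(-3) = -9.0000-3.4641i
Z[5] = 1·(4) + 3·(3) = 13

DFT(1x + 3y) = 1·X + 3·Y = [-36, 13, -9.0000+3.4641i, -26, -9.0000-3.4641i, 13]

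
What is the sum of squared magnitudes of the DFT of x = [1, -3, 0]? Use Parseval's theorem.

Parseval: Σ|x[n]|² = (1/N)Σ|X[k]|², so Σ|X[k]|² = N·Σ|x[n]|² = 3·10.0000

Σ|X[k]|² = N·Σ|x[n]|² = 3·10.0000 = 30.0000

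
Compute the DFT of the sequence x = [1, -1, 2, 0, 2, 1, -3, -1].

X[k] = Σ(n=0 to 7) x[n] · ω_8^(nk)
where ω_8 = e^(-2πi/8)

Computing each X[k]:
X[0] = 1
X[1] = -3.1213-4.2929i
X[2] = 4-1i
X[3] = 1.1213+5.7071i
X[4] = 3
X[5] = 1.1213-5.7071i
X[6] = 4+1i
X[7] = -3.1213+4.2929i

X = [1, -3.1213-4.2929i, 4-1i, 1.1213+5.7071i, 3, 1.1213-5.7071i, 4+1i, -3.1213+4.2929i]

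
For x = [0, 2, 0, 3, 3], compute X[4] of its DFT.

X[4] = Σ(n=0 to 4) x[n] · ω_5^(4n) where ω_5 = e^(-2πi/5)
= (0)·ω_5^0 + (2)·ω_5^4 + (0)·ω_5^8 + (3)·ω_5^12 + (3)·ω_5^16

X[4] = -0.8820-2.7144i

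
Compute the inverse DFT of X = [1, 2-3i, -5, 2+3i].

x[n] = (1/4) Σ(k=0 to 3) X[k] · e^(2πikn/4)

Computing each x[n]:
x[0] = 0
x[1] = 3
x[2] = -2
x[3] = 0

x = [0, 3, -2, 0]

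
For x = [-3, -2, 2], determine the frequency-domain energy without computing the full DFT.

Parseval: Σ|x[n]|² = (1/N)Σ|X[k]|², so Σ|X[k]|² = N·Σ|x[n]|² = 3·17.0000

Σ|X[k]|² = N·Σ|x[n]|² = 3·17.0000 = 51.0000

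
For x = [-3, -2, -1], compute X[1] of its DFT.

X[1] = Σ(n=0 to 2) x[n] · ω_3^(1n) where ω_3 = e^(-2πi/3)
= (-3)·ω_3^0 + (-2)·ω_3^1 + (-1)·ω_3^2

X[1] = -1.5000+0.8660i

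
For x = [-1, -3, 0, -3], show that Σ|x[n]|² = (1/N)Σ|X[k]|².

Time domain:
Σ|x[n]|² = |-1|² + |-3|² + |0|² + |-3|² = 19.0000

Frequency domain:
(1/4)Σ|X[k]|² = (1/4)(|-7|² + |-1|² + |5|² + |-1|²) = (1/4)·76.0000 = 19.0000

Both sides agree, confirming Parseval's theorem.

Σ|x[n]|² = (1/N)Σ|X[k]|² = 19.0000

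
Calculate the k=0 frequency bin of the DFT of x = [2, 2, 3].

X[0] = Σ(n=0 to 2) x[n] · ω_3^0 = Σ x[n]
= (2) + (2) + (3)

X[0] = 7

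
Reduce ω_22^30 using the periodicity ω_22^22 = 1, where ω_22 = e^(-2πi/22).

Since ω_22^22 = 1, powers reduce modulo 22.
30 mod 22 = 8
So ω_22^30 = ω_22^8 = e^(-2πi·8/22)

ω_22^30 = ω_22^8 = -0.6549-0.7557i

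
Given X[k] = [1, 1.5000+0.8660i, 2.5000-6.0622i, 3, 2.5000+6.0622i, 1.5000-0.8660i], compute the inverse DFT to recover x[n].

x[n] = (1/6) Σ(k=0 to 5) X[k] · e^(2πikn/6)

Computing each x[n]:
x[0] = 2
x[1] = 1
x[2] = -2
x[3] = 0
x[4] = 2
x[5] = -2

x = [2, 1, -2, 0, 2, -2]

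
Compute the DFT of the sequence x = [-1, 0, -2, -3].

X[k] = Σ(n=0 to 3) x[n] · ω_4^(nk)
where ω_4 = e^(-2πi/4)

Computing each X[k]:
X[0] = -6
X[1] = 1-3i
X[2] = 0
X[3] = 1+3i

X = [-6, 1-3i, 0, 1+3i]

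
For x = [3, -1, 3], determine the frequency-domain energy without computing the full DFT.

Parseval: Σ|x[n]|² = (1/N)Σ|X[k]|², so Σ|X[k]|² = N·Σ|x[n]|² = 3·19.0000

Σ|X[k]|² = N·Σ|x[n]|² = 3·19.0000 = 57.0000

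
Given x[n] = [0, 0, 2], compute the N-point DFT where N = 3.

X[k] = Σ(n=0 to 2) x[n] · ω_3^(nk)
where ω_3 = e^(-2πi/3)

Computing each X[k]:
X[0] = 2
X[1] = -1.0000+1.7321i
X[2] = -1.0000-1.7321i

X = [2, -1.0000+1.7321i, -1.0000-1.7321i]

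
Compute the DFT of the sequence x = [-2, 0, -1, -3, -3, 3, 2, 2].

X[k] = Σ(n=0 to 7) x[n] · ω_8^(nk)
where ω_8 = e^(-2πi/8)

Computing each X[k]:
X[0] = -2
X[1] = 2.4142+8.6569i
X[2] = -6-4i
X[3] = -0.4142+2.6569i
X[4] = -6
X[5] = -0.4142-2.6569i
X[6] = -6+4i
X[7] = 2.4142-8.6569i

X = [-2, 2.4142+8.6569i, -6-4i, -0.4142+2.6569i, -6, -0.4142-2.6569i, -6+4i, 2.4142-8.6569i]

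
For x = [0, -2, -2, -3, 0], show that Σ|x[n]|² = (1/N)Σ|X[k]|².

Time domain:
Σ|x[n]|² = |0|² + |-2|² + |-2|² + |-3|² + |0|² = 17.0000

Frequency domain:
(1/5)Σ|X[k]|² = (1/5)(|-7|² + |3.4271+1.3143i|² + |0.0729+2.1266i|² + |0.0729-2.1266i|² + |3.4271-1.3143i|²) = (1/5)·85.0000 = 17.0000

Both sides agree, confirming Parseval's theorem.

Σ|x[n]|² = (1/N)Σ|X[k]|² = 17.0000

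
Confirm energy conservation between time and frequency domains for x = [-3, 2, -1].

Time domain:
Σ|x[n]|² = |-3|² + |2|² + |-1|² = 14.0000

Frequency domain:
(1/3)Σ|X[k]|² = (1/3)(|-2|² + |-3.5000-2.5981i|² + |-3.5000+2.5981i|²) = (1/3)·42.0000 = 14.0000

Both sides agree, confirming Parseval's theorem.

Σ|x[n]|² = (1/N)Σ|X[k]|² = 14.0000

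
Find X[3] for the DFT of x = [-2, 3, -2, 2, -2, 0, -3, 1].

X[3] = Σ(n=0 to 7) x[n] · ω_8^(3n) where ω_8 = e^(-2πi/8)
= (-2)·ω_8^0 + (3)·ω_8^3 + (-2)·ω_8^6 + (2)·ω_8^9 + (-2)·ω_8^12 + (0)·ω_8^15 + (-3)·ω_8^18 + (1)·ω_8^21

X[3] = -1.4142-1.8284i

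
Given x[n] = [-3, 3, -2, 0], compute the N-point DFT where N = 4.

X[k] = Σ(n=0 to 3) x[n] · ω_4^(nk)
where ω_4 = e^(-2πi/4)

Computing each X[k]:
X[0] = -2
X[1] = -1-3i
X[2] = -8
X[3] = -1+3i

X = [-2, -1-3i, -8, -1+3i]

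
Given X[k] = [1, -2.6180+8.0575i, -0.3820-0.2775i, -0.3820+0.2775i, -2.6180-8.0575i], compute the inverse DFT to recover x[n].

x[n] = (1/5) Σ(k=0 to 4) X[k] · e^(2πikn/5)

Computing each x[n]:
x[0] = -1
x[1] = -3
x[2] = -1
x[3] = 3
x[4] = 3

x = [-1, -3, -1, 3, 3]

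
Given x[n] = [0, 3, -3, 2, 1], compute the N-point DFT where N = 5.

X[k] = Σ(n=0 to 4) x[n] · ω_5^(nk)
where ω_5 = e^(-2πi/5)

Computing each X[k]:
X[0] = 3
X[1] = 2.0451+1.0368i
X[2] = -3.5451-5.9309i
X[3] = -3.5451+5.9309i
X[4] = 2.0451-1.0368i

X = [3, 2.0451+1.0368i, -3.5451-5.9309i, -3.5451+5.9309i, 2.0451-1.0368i]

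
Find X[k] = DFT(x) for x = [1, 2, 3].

X[k] = Σ(n=0 to 2) x[n] · ω_3^(nk)
where ω_3 = e^(-2πi/3)

Computing each X[k]:
X[0] = 6
X[1] = -1.5000+0.8660i
X[2] = -1.5000-0.8660i

X = [6, -1.5000+0.8660i, -1.5000-0.8660i]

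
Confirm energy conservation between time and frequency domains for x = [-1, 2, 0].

Time domain:
Σ|x[n]|² = |-1|² + |2|² + |0|² = 5.0000

Frequency domain:
(1/3)Σ|X[k]|² = (1/3)(|1|² + |-2.0000-1.7321i|² + |-2.0000+1.7321i|²) = (1/3)·15.0000 = 5.0000

Both sides agree, confirming Parseval's theorem.

Σ|x[n]|² = (1/N)Σ|X[k]|² = 5.0000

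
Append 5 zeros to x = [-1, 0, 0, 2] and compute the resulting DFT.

Original 4-point DFT: [1, -1+2i, -3, -1-2i]
Zero-padded 9-point DFT provides frequency interpolation.

DFT_9([x, 0, ...]) = [1, -2.0000-1.7321i, -2.0000+1.7321i, 1, -2.0000-1.7321i, -2.0000+1.7321i, 1, -2.0000-1.7321i, -2.0000+1.7321i]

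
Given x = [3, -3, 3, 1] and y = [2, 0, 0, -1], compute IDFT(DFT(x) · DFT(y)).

(x ⊛ y)[n] = Σ(m=0 to 3) x[m] · y[(n-m) mod 4]

Computing each output sample:
(x ⊛ y)[0] = 9
(x ⊛ y)[1] = -9
(x ⊛ y)[2] = 5
(x ⊛ y)[3] = -1

x ⊛ y = [9, -9, 5, -1]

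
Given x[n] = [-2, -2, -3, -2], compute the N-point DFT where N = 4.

X[k] = Σ(n=0 to 3) x[n] · ω_4^(nk)
where ω_4 = e^(-2πi/4)

Computing each X[k]:
X[0] = -9
X[1] = 1
X[2] = -1
X[3] = 1

X = [-9, 1, -1, 1]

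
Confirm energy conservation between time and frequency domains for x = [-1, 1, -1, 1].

Time domain:
Σ|x[n]|² = |-1|² + |1|² + |-1|² + |1|² = 4.0000

Frequency domain:
(1/4)Σ|X[k]|² = (1/4)(|0|² + |0|² + |-4|² + |0|²) = (1/4)·16.0000 = 4.0000

Both sides agree, confirming Parseval's theorem.

Σ|x[n]|² = (1/N)Σ|X[k]|² = 4.0000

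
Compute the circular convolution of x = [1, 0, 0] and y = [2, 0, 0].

(x ⊛ y)[n] = Σ(m=0 to 2) x[m] · y[(n-m) mod 3]

Computing each output sample:
(x ⊛ y)[0] = 2
(x ⊛ y)[1] = 0
(x ⊛ y)[2] = 0

x ⊛ y = [2, 0, 0]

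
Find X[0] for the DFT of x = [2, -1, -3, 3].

X[0] = Σ(n=0 to 3) x[n] · ω_4^0 = Σ x[n]
= (2) + (-1) + (-3) + (3)

X[0] = 1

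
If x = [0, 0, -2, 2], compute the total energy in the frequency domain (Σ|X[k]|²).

Parseval: Σ|x[n]|² = (1/N)Σ|X[k]|², so Σ|X[k]|² = N·Σ|x[n]|² = 4·8.0000

Σ|X[k]|² = N·Σ|x[n]|² = 4·8.0000 = 32.0000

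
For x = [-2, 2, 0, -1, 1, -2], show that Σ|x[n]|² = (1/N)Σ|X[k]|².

Time domain:
Σ|x[n]|² = |-2|² + |2|² + |0|² + |-1|² + |1|² + |-2|² = 14.0000

Frequency domain:
(1/6)Σ|X[k]|² = (1/6)(|-2|² + |-1.5000-2.5981i|² + |-3.5000-4.3301i|² + |0|² + |-3.5000+4.3301i|² + |-1.5000+2.5981i|²) = (1/6)·84.0000 = 14.0000

Both sides agree, confirming Parseval's theorem.

Σ|x[n]|² = (1/N)Σ|X[k]|² = 14.0000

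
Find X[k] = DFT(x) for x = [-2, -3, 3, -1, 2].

X[k] = Σ(n=0 to 4) x[n] · ω_5^(nk)
where ω_5 = e^(-2πi/5)

Computing each X[k]:
X[0] = -1
X[1] = -3.9271+2.4041i
X[2] = -0.5729+6.7432i
X[3] = -0.5729-6.7432i
X[4] = -3.9271-2.4041i

X = [-1, -3.9271+2.4041i, -0.5729+6.7432i, -0.5729-6.7432i, -3.9271-2.4041i]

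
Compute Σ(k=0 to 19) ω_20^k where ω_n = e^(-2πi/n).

Sum of all nth roots of unity equals 0 for n > 1 (geometric series with r ≠ 1).

0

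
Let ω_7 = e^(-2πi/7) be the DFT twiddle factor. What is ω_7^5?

ω_7^5 = e^(-2πi·5/7)
= cos(-2π·5/7) + i·sin(-2π·5/7)
= cos(-10π/7) + i·sin(-10π/7)

ω_7^5 = cos(-10π/7) + i·sin(-10π/7) = -0.2225+0.9749i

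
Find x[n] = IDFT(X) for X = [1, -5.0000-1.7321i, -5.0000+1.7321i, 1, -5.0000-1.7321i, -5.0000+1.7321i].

x[n] = (1/6) Σ(k=0 to 5) X[k] · e^(2πikn/6)

Computing each x[n]:
x[0] = -3
x[1] = 0
x[2] = 3
x[3] = 0
x[4] = 1
x[5] = 0

x = [-3, 0, 3, 0, 1, 0]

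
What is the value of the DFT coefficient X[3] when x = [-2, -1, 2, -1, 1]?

X[3] = Σ(n=0 to 4) x[n] · ω_5^(3n) where ω_5 = e^(-2πi/5)
= (-2)·ω_5^0 + (-1)·ω_5^3 + (2)·ω_5^6 + (-1)·ω_5^9 + (1)·ω_5^12

X[3] = -1.6910-4.0287i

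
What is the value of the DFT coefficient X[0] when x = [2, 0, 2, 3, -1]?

X[0] = Σ(n=0 to 4) x[n] · ω_5^0 = Σ x[n]
= (2) + (0) + (2) + (3) + (-1)

X[0] = 6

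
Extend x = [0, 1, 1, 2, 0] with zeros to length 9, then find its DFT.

Original 5-point DFT: [4, -2.1180-0.3633i, 0.1180-1.5388i, 0.1180+1.5388i, -2.1180+0.3633i]
Zero-padded 9-point DFT provides frequency interpolation.

DFT_9([x, 0, ...]) = [4, -0.0603-3.3596i, -1.7660+0.4052i, 1, -1.1736-1.4313i, -1.1736+1.4313i, 1, -1.7660-0.4052i, -0.0603+3.3596i]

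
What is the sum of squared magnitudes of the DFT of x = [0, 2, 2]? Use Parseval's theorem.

Parseval: Σ|x[n]|² = (1/N)Σ|X[k]|², so Σ|X[k]|² = N·Σ|x[n]|² = 3·8.0000

Σ|X[k]|² = N·Σ|x[n]|² = 3·8.0000 = 24.0000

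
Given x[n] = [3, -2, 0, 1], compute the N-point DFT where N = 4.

X[k] = Σ(n=0 to 3) x[n] · ω_4^(nk)
where ω_4 = e^(-2πi/4)

Computing each X[k]:
X[0] = 2
X[1] = 3+3i
X[2] = 4
X[3] = 3-3i

X = [2, 3+3i, 4, 3-3i]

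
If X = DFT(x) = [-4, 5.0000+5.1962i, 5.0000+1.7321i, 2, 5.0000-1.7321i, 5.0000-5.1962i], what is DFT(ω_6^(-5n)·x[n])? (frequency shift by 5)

Modulation property: DFT(ω_6^(-5n)·x[n]) = X[(k-5) mod 6], so circularly shift X by 5 positions.

X[k-5] = [5.0000+5.1962i, 5.0000+1.7321i, 2, 5.0000-1.7321i, 5.0000-5.1962i, -4]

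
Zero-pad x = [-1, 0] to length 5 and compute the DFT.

Original 2-point DFT: [-1, -1]
Zero-padded 5-point DFT provides frequency interpolation.

DFT_5([x, 0, ...]) = [-1, -1, -1, -1, -1]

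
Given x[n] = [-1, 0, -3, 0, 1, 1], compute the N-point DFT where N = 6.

X[k] = Σ(n=0 to 5) x[n] · ω_6^(nk)
where ω_6 = e^(-2πi/6)

Computing each X[k]:
X[0] = -2
X[1] = 0.5000+4.3301i
X[2] = -0.5000-2.5981i
X[3] = -4
X[4] = -0.5000+2.5981i
X[5] = 0.5000-4.3301i

X = [-2, 0.5000+4.3301i, -0.5000-2.5981i, -4, -0.5000+2.5981i, 0.5000-4.3301i]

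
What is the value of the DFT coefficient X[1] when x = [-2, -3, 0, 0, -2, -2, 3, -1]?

X[1] = Σ(n=0 to 7) x[n] · ω_8^(1n) where ω_8 = e^(-2πi/8)
= (-2)·ω_8^0 + (-3)·ω_8^1 + (0)·ω_8^2 + (0)·ω_8^3 + (-2)·ω_8^4 + (-2)·ω_8^5 + (3)·ω_8^6 + (-1)·ω_8^7

X[1] = -1.4142+3.0000i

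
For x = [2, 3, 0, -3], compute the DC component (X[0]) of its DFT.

X[0] = Σ(n=0 to 3) x[n] · ω_4^0 = Σ x[n]
= (2) + (3) + (0) + (-3)

X[0] = 2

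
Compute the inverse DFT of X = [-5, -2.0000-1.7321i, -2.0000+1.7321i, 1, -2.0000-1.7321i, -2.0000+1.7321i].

x[n] = (1/6) Σ(k=0 to 5) X[k] · e^(2πikn/6)

Computing each x[n]:
x[0] = -2
x[1] = -1
x[2] = 1
x[3] = -1
x[4] = -1
x[5] = -1

x = [-2, -1, 1, -1, -1, -1]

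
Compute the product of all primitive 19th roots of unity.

The primitive 19th roots of unity are ω_19^k for k coprime to 19: k ∈ {1, 2, 3, 4, 5, 6, 7, 8, 9, 10, 11, 12, 13, 14, 15, 16, 17, 18}
Their product equals the constant term of the cyclotomic polynomial Φ_19(x) up to sign.
For n ≥ 3, the product of all primitive nth roots of unity is 1. (For n=1 it is 1; for n=2 it is -1.)

1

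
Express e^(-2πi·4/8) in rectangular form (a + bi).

ω_8^4 = e^(-2πi·4/8)
= cos(-2π·4/8) + i·sin(-2π·4/8)
= cos(-8π/8) + i·sin(-8π/8)

ω_8^4 = cos(-8π/8) + i·sin(-8π/8) = -1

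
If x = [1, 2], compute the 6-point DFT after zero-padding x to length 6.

Original 2-point DFT: [3, -1]
Zero-padded 6-point DFT provides frequency interpolation.

DFT_6([x, 0, ...]) = [3, 2.0000-1.7321i, -1.7321i, -1, 1.7321i, 2.0000+1.7321i]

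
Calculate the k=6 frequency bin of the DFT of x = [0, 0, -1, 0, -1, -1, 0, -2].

X[6] = Σ(n=0 to 7) x[n] · ω_8^(6n) where ω_8 = e^(-2πi/8)
= (0)·ω_8^0 + (0)·ω_8^6 + (-1)·ω_8^12 + (0)·ω_8^18 + (-1)·ω_8^24 + (-1)·ω_8^30 + (0)·ω_8^36 + (-2)·ω_8^42

X[6] = 1i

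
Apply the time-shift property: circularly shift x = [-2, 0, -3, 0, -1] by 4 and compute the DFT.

Time shift by 4: X_shifted[k] = ω_5^(4k) · X[k]
Shifted x = [0, -3, 0, -1, -2]

DFT(x[n-4]) = [-6, -0.7361+0.3633i, 3.7361+1.5388i, 3.7361-1.5388i, -0.7361-0.3633i]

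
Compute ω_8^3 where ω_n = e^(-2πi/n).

ω_8^3 = e^(-2πi·3/8)
= cos(-2π·3/8) + i·sin(-2π·3/8)
= cos(-6π/8) + i·sin(-6π/8)

ω_8^3 = cos(-6π/8) + i·sin(-6π/8) = -0.7071-0.7071i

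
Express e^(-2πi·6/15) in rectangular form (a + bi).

ω_15^6 = e^(-2πi·6/15)
= cos(-2π·6/15) + i·sin(-2π·6/15)
= cos(-12π/15) + i·sin(-12π/15)

ω_15^6 = cos(-12π/15) + i·sin(-12π/15) = -0.8090-0.5878i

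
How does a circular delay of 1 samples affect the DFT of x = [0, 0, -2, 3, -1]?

Time shift by 1: X_shifted[k] = ω_5^(1k) · X[k]
Shifted x = [-1, 0, 0, -2, 3]

DFT(x[n-1]) = [0, 1.5451+1.6776i, -4.0451+3.6655i, -4.0451-3.6655i, 1.5451-1.6776i]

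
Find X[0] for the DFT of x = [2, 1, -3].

X[0] = Σ(n=0 to 2) x[n] · ω_3^0 = Σ x[n]
= (2) + (1) + (-3)

X[0] = 0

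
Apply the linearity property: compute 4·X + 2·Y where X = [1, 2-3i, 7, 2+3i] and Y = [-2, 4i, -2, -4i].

By linearity: DFT(4x + 2y) = 4·DFT(x) + 2·DFT(y)
= 4·[1, 2-3i, 7, 2+3i] + 2·[-2, 4i, -2, -4i]

Computing element-wise:
Z[0] = 4·(1) + 2·(-2) = 0
Z[1] = 4·(2-3i) + 2·(4i) = 8-4i
Z[2] = 4·(7) + 2·(-2) = 24
Z[3] = 4·(2+3i) + 2·(-4i) = 8+4i

DFT(4x + 2y) = 4·X + 2·Y = [0, 8-4i, 24, 8+4i]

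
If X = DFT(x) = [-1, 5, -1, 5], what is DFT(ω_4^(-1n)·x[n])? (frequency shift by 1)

Modulation property: DFT(ω_4^(-1n)·x[n]) = X[(k-1) mod 4], so circularly shift X by 1 positions.

X[k-1] = [5, -1, 5, -1]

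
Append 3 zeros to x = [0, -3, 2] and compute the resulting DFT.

Original 3-point DFT: [-1, 0.5000+4.3301i, 0.5000-4.3301i]
Zero-padded 6-point DFT provides frequency interpolation.

DFT_6([x, 0, ...]) = [-1, -2.5000+0.8660i, 0.5000+4.3301i, 5, 0.5000-4.3301i, -2.5000-0.8660i]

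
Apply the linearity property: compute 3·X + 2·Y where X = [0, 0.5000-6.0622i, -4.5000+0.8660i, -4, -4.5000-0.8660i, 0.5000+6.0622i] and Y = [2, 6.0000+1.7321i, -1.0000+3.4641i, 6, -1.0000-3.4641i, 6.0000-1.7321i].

By linearity: DFT(3x + 2y) = 3·DFT(x) + 2·DFT(y)
= 3·[0, 0.5000-6.0622i, -4.5000+0.8660i, -4, -4.5000-0.8660i, 0.5000+6.0622i] + 2·[2, 6.0000+1.7321i, -1.0000+3.4641i, 6, -1.0000-3.4641i, 6.0000-1.7321i]

Computing element-wise:
Z[0] = 3·(0) + 2·(2) = 4
Z[1] = 3·(0.5000-6.0622i) + 2·(6.0000+1.7321i) = 13.5000-14.7224i
Z[2] = 3·(-4.5000+0.8660i) + 2·(-1.0000+3.4641i) = -15.5000+9.5262i
Z[3] = 3·(-4) + 2·(6) = 0
Z[4] = 3·(-4.5000-0.8660i) + 2·(-1.0000-3.4641i) = -15.5000-9.5262i
Z[5] = 3·(0.5000+6.0622i) + 2·(6.0000-1.7321i) = 13.5000+14.7224i

DFT(3x + 2y) = 3·X + 2·Y = [4, 13.5000-14.7224i, -15.5000+9.5262i, 0, -15.5000-9.5262i, 13.5000+14.7224i]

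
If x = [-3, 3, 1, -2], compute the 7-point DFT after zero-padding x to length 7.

Original 4-point DFT: [-1, -4-5i, -3, -4+5i]
Zero-padded 7-point DFT provides frequency interpolation.

DFT_7([x, 0, ...]) = [-1, 0.4499-2.4527i, -5.8155-4.0546i, -4.6344+1.4300i, -4.6344-1.4300i, -5.8155+4.0546i, 0.4499+2.4527i]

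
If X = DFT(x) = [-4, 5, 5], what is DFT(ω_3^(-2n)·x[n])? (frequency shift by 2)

Modulation property: DFT(ω_3^(-2n)·x[n]) = X[(k-2) mod 3], so circularly shift X by 2 positions.

X[k-2] = [5, 5, -4]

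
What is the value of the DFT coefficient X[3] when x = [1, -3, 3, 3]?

X[3] = Σ(n=0 to 3) x[n] · ω_4^(3n) where ω_4 = e^(-2πi/4)
= (1)·ω_4^0 + (-3)·ω_4^3 + (3)·ω_4^6 + (3)·ω_4^9

X[3] = -2-6i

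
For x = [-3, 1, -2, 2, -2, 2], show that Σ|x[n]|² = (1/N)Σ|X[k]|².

Time domain:
Σ|x[n]|² = |-3|² + |1|² + |-2|² + |2|² + |-2|² + |2|² = 26.0000

Frequency domain:
(1/6)Σ|X[k]|² = (1/6)(|-2|² + |-1.5000+0.8660i|² + |-0.5000+0.8660i|² + |-12|² + |-0.5000-0.8660i|² + |-1.5000-0.8660i|²) = (1/6)·156.0000 = 26.0000

Both sides agree, confirming Parseval's theorem.

Σ|x[n]|² = (1/N)Σ|X[k]|² = 26.0000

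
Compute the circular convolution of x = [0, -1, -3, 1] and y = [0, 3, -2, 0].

(x ⊛ y)[n] = Σ(m=0 to 3) x[m] · y[(n-m) mod 4]

Computing each output sample:
(x ⊛ y)[0] = 9
(x ⊛ y)[1] = -2
(x ⊛ y)[2] = -3
(x ⊛ y)[3] = -7

x ⊛ y = [9, -2, -3, -7]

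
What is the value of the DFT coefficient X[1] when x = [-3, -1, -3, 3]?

X[1] = Σ(n=0 to 3) x[n] · ω_4^(1n) where ω_4 = e^(-2πi/4)
= (-3)·ω_4^0 + (-1)·ω_4^1 + (-3)·ω_4^2 + (3)·ω_4^3

X[1] = 4i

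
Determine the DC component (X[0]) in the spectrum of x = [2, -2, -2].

X[0] = Σ(n=0 to 2) x[n] · ω_3^0 = Σ x[n]
= (2) + (-2) + (-2)

X[0] = -2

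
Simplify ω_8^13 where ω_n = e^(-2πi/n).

Since ω_8^8 = 1, powers reduce modulo 8.
13 mod 8 = 5
So ω_8^13 = ω_8^5 = e^(-2πi·5/8)

ω_8^13 = ω_8^5 = -0.7071+0.7071i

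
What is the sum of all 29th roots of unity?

Sum of all nth roots of unity equals 0 for n > 1 (geometric series with r ≠ 1).

0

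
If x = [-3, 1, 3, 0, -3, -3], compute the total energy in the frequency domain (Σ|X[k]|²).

Parseval: Σ|x[n]|² = (1/N)Σ|X[k]|², so Σ|X[k]|² = N·Σ|x[n]|² = 6·37.0000

Σ|X[k]|² = N·Σ|x[n]|² = 6·37.0000 = 222.0000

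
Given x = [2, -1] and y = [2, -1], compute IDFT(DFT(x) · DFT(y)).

(x ⊛ y)[n] = Σ(m=0 to 1) x[m] · y[(n-m) mod 2]

Computing each output sample:
(x ⊛ y)[0] = 5
(x ⊛ y)[1] = -4

x ⊛ y = [5, -4]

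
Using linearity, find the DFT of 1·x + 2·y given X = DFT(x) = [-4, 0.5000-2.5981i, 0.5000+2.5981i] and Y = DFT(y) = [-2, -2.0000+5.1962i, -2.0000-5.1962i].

By linearity: DFT(1x + 2y) = 1·DFT(x) + 2·DFT(y)
= 1·[-4, 0.5000-2.5981i, 0.5000+2.5981i] + 2·[-2, -2.0000+5.1962i, -2.0000-5.1962i]

Computing element-wise:
Z[0] = 1·(-4) + 2·(-2) = -8
Z[1] = 1·(0.5000-2.5981i) + 2·(-2.0000+5.1962i) = -3.5000+7.7943i
Z[2] = 1·(0.5000+2.5981i) + 2·(-2.0000-5.1962i) = -3.5000-7.7943i

DFT(1x + 2y) = 1·X + 2·Y = [-8, -3.5000+7.7943i, -3.5000-7.7943i]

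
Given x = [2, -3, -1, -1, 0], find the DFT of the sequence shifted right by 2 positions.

Time shift by 2: X_shifted[k] = ω_5^(2k) · X[k]
Shifted x = [-1, 0, 2, -3, -1]

DFT(x[n-2]) = [-3, -0.5000-3.8900i, -0.5000+4.1675i, -0.5000-4.1675i, -0.5000+3.8900i]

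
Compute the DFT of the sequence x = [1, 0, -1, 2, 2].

X[k] = Σ(n=0 to 4) x[n] · ω_5^(nk)
where ω_5 = e^(-2πi/5)

Computing each X[k]:
X[0] = 4
X[1] = 0.8090+3.6655i
X[2] = -0.3090-1.6776i
X[3] = -0.3090+1.6776i
X[4] = 0.8090-3.6655i

X = [4, 0.8090+3.6655i, -0.3090-1.6776i, -0.3090+1.6776i, 0.8090-3.6655i]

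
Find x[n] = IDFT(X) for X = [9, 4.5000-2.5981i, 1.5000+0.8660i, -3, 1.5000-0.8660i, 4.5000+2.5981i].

x[n] = (1/6) Σ(k=0 to 5) X[k] · e^(2πikn/6)

Computing each x[n]:
x[0] = 3
x[1] = 3
x[2] = 1
x[3] = 1
x[4] = -1
x[5] = 2

x = [3, 3, 1, 1, -1, 2]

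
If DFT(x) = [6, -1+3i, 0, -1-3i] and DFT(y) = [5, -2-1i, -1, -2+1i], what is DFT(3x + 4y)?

By linearity: DFT(3x + 4y) = 3·DFT(x) + 4·DFT(y)
= 3·[6, -1+3i, 0, -1-3i] + 4·[5, -2-1i, -1, -2+1i]

Computing element-wise:
Z[0] = 3·(6) + 4·(5) = 38
Z[1] = 3·(-1+3i) + 4·(-2-1i) = -11+5i
Z[2] = 3·(0) + 4·(-1) = -4
Z[3] = 3·(-1-3i) + 4·(-2+1i) = -11-5i

DFT(3x + 4y) = 3·X + 4·Y = [38, -11+5i, -4, -11-5i]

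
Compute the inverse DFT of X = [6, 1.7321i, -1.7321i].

x[n] = (1/3) Σ(k=0 to 2) X[k] · e^(2πikn/3)

Computing each x[n]:
x[0] = 2
x[1] = 1
x[2] = 3

x = [2, 1, 3]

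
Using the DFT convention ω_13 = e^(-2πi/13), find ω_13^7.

ω_13^7 = e^(-2πi·7/13)
= cos(-2π·7/13) + i·sin(-2π·7/13)
= cos(-14π/13) + i·sin(-14π/13)

ω_13^7 = cos(-14π/13) + i·sin(-14π/13) = -0.9709+0.2393i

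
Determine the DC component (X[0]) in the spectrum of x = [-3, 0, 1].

X[0] = Σ(n=0 to 2) x[n] · ω_3^0 = Σ x[n]
= (-3) + (0) + (1)

X[0] = -2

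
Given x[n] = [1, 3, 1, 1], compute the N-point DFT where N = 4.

X[k] = Σ(n=0 to 3) x[n] · ω_4^(nk)
where ω_4 = e^(-2πi/4)

Computing each X[k]:
X[0] = 6
X[1] = -2i
X[2] = -2
X[3] = 2i

X = [6, -2i, -2, 2i]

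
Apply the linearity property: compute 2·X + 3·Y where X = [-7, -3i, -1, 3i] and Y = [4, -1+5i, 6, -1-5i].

By linearity: DFT(2x + 3y) = 2·DFT(x) + 3·DFT(y)
= 2·[-7, -3i, -1, 3i] + 3·[4, -1+5i, 6, -1-5i]

Computing element-wise:
Z[0] = 2·(-7) + 3·(4) = -2
Z[1] = 2·(-3i) + 3·(-1+5i) = -3+9i
Z[2] = 2·(-1) + 3·(6) = 16
Z[3] = 2·(3i) + 3·(-1-5i) = -3-9i

DFT(2x + 3y) = 2·X + 3·Y = [-2, -3+9i, 16, -3-9i]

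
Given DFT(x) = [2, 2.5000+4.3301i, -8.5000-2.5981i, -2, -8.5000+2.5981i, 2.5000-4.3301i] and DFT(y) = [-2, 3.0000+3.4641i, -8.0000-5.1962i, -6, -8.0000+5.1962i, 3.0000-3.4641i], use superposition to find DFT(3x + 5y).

By linearity: DFT(3x + 5y) = 3·DFT(x) + 5·DFT(y)
= 3·[2, 2.5000+4.3301i, -8.5000-2.5981i, -2, -8.5000+2.5981i, 2.5000-4.3301i] + 5·[-2, 3.0000+3.4641i, -8.0000-5.1962i, -6, -8.0000+5.1962i, 3.0000-3.4641i]

Computing element-wise:
Z[0] = 3·(2) + 5·(-2) = -4
Z[1] = 3·(2.5000+4.3301i) + 5·(3.0000+3.4641i) = 22.5000+30.3108i
Z[2] = 3·(-8.5000-2.5981i) + 5·(-8.0000-5.1962i) = -65.5000-33.7753i
Z[3] = 3·(-2) + 5·(-6) = -36
Z[4] = 3·(-8.5000+2.5981i) + 5·(-8.0000+5.1962i) = -65.5000+33.7753i
Z[5] = 3·(2.5000-4.3301i) + 5·(3.0000-3.4641i) = 22.5000-30.3108i

DFT(3x + 5y) = 3·X + 5·Y = [-4, 22.5000+30.3108i, -65.5000-33.7753i, -36, -65.5000+33.7753i, 22.5000-30.3108i]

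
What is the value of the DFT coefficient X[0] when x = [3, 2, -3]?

X[0] = Σ(n=0 to 2) x[n] · ω_3^0 = Σ x[n]
= (3) + (2) + (-3)

X[0] = 2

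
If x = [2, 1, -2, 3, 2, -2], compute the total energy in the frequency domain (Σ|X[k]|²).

Parseval: Σ|x[n]|² = (1/N)Σ|X[k]|², so Σ|X[k]|² = N·Σ|x[n]|² = 6·26.0000

Σ|X[k]|² = N·Σ|x[n]|² = 6·26.0000 = 156.0000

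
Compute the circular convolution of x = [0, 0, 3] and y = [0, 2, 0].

(x ⊛ y)[n] = Σ(m=0 to 2) x[m] · y[(n-m) mod 3]

Computing each output sample:
(x ⊛ y)[0] = 6
(x ⊛ y)[1] = 0
(x ⊛ y)[2] = 0

x ⊛ y = [6, 0, 0]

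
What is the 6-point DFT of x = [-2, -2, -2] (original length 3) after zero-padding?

Original 3-point DFT: [-6, 0, 0]
Zero-padded 6-point DFT provides frequency interpolation.

DFT_6([x, 0, ...]) = [-6, -2.0000+3.4641i, 0, -2, 0, -2.0000-3.4641i]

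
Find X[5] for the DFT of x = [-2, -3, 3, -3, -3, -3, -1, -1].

X[5] = Σ(n=0 to 7) x[n] · ω_8^(5n) where ω_8 = e^(-2πi/8)
= (-2)·ω_8^0 + (-3)·ω_8^5 + (3)·ω_8^10 + (-3)·ω_8^15 + (-3)·ω_8^20 + (-3)·ω_8^25 + (-1)·ω_8^30 + (-1)·ω_8^35

X[5] = -0.4142-5.4142i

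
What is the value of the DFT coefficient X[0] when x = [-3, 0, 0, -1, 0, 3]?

X[0] = Σ(n=0 to 5) x[n] · ω_6^0 = Σ x[n]
= (-3) + (0) + (0) + (-1) + (0) + (3)

X[0] = -1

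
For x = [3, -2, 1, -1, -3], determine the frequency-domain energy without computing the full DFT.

Parseval: Σ|x[n]|² = (1/N)Σ|X[k]|², so Σ|X[k]|² = N·Σ|x[n]|² = 5·24.0000

Σ|X[k]|² = N·Σ|x[n]|² = 5·24.0000 = 120.0000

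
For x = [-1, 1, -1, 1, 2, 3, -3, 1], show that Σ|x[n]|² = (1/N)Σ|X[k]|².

Time domain:
Σ|x[n]|² = |-1|² + |1|² + |-1|² + |1|² + |2|² + |3|² + |-3|² + |1|² = 27.0000

Frequency domain:
(1/8)Σ|X[k]|² = (1/8)(|3|² + |-4.4142-0.5858i|² + |5-2i|² + |-1.5858+3.4142i|² + |-9|² + |-1.5858-3.4142i|² + |5+2i|² + |-4.4142+0.5858i|²) = (1/8)·216.0000 = 27.0000

Both sides agree, confirming Parseval's theorem.

Σ|x[n]|² = (1/N)Σ|X[k]|² = 27.0000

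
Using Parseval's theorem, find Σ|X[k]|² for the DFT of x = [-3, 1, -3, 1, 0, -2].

Parseval: Σ|x[n]|² = (1/N)Σ|X[k]|², so Σ|X[k]|² = N·Σ|x[n]|² = 6·24.0000

Σ|X[k]|² = N·Σ|x[n]|² = 6·24.0000 = 144.0000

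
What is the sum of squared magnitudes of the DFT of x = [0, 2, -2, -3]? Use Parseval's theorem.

Parseval: Σ|x[n]|² = (1/N)Σ|X[k]|², so Σ|X[k]|² = N·Σ|x[n]|² = 4·17.0000

Σ|X[k]|² = N·Σ|x[n]|² = 4·17.0000 = 68.0000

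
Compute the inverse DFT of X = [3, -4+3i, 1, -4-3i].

x[n] = (1/4) Σ(k=0 to 3) X[k] · e^(2πikn/4)

Computing each x[n]:
x[0] = -1
x[1] = -1
x[2] = 3
x[3] = 2

x = [-1, -1, 3, 2]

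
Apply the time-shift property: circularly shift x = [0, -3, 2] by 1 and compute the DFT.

Time shift by 1: X_shifted[k] = ω_3^(1k) · X[k]
Shifted x = [2, 0, -3]

DFT(x[n-1]) = [-1, 3.5000-2.5981i, 3.5000+2.5981i]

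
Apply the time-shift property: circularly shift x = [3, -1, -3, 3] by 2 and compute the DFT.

Time shift by 2: X_shifted[k] = ω_4^(2k) · X[k]
Shifted x = [-3, 3, 3, -1]

DFT(x[n-2]) = [2, -6-4i, -2, -6+4i]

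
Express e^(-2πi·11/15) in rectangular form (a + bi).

ω_15^11 = e^(-2πi·11/15)
= cos(-2π·11/15) + i·sin(-2π·11/15)
= cos(-22π/15) + i·sin(-22π/15)

ω_15^11 = cos(-22π/15) + i·sin(-22π/15) = -0.1045+0.9945i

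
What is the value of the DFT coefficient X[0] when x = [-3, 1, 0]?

X[0] = Σ(n=0 to 2) x[n] · ω_3^0 = Σ x[n]
= (-3) + (1) + (0)

X[0] = -2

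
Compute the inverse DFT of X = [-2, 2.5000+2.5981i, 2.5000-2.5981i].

x[n] = (1/3) Σ(k=0 to 2) X[k] · e^(2πikn/3)

Computing each x[n]:
x[0] = 1
x[1] = -3
x[2] = 0

x = [1, -3, 0]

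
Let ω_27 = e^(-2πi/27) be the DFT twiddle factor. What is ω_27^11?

ω_27^11 = e^(-2πi·11/27)
= cos(-2π·11/27) + i·sin(-2π·11/27)
= cos(-22π/27) + i·sin(-22π/27)

ω_27^11 = cos(-22π/27) + i·sin(-22π/27) = -0.8355-0.5495i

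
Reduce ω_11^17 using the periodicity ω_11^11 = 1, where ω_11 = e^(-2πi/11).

Since ω_11^11 = 1, powers reduce modulo 11.
17 mod 11 = 6
So ω_11^17 = ω_11^6 = e^(-2πi·6/11)

ω_11^17 = ω_11^6 = -0.9595+0.2817i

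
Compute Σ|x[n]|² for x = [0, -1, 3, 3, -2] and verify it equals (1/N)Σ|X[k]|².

Time domain:
Σ|x[n]|² = |0|² + |-1|² + |3|² + |3|² + |-2|² = 23.0000

Frequency domain:
(1/5)Σ|X[k]|² = (1/5)(|3|² + |-5.7812-0.9511i|² + |4.2812-0.5878i|² + |4.2812+0.5878i|² + |-5.7812+0.9511i|²) = (1/5)·115.0000 = 23.0000

Both sides agree, confirming Parseval's theorem.

Σ|x[n]|² = (1/N)Σ|X[k]|² = 23.0000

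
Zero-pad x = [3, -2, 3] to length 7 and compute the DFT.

Original 3-point DFT: [4, 2.5000+4.3301i, 2.5000-4.3301i]
Zero-padded 7-point DFT provides frequency interpolation.

DFT_7([x, 0, ...]) = [4, 1.0855-1.3611i, 0.7421+3.2515i, 6.6724+3.2133i, 6.6724-3.2133i, 0.7421-3.2515i, 1.0855+1.3611i]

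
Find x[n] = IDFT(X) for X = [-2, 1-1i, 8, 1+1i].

x[n] = (1/4) Σ(k=0 to 3) X[k] · e^(2πikn/4)

Computing each x[n]:
x[0] = 2
x[1] = -2
x[2] = 1
x[3] = -3

x = [2, -2, 1, -3]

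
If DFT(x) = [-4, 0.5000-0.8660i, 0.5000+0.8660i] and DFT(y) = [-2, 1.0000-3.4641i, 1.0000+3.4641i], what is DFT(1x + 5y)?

By linearity: DFT(1x + 5y) = 1·DFT(x) + 5·DFT(y)
= 1·[-4, 0.5000-0.8660i, 0.5000+0.8660i] + 5·[-2, 1.0000-3.4641i, 1.0000+3.4641i]

Computing element-wise:
Z[0] = 1·(-4) + 5·(-2) = -14
Z[1] = 1·(0.5000-0.8660i) + 5·(1.0000-3.4641i) = 5.5000-18.1865i
Z[2] = 1·(0.5000+0.8660i) + 5·(1.0000+3.4641i) = 5.5000+18.1865i

DFT(1x + 5y) = 1·X + 5·Y = [-14, 5.5000-18.1865i, 5.5000+18.1865i]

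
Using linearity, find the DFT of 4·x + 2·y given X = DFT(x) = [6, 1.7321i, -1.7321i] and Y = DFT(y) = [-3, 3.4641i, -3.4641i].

By linearity: DFT(4x + 2y) = 4·DFT(x) + 2·DFT(y)
= 4·[6, 1.7321i, -1.7321i] + 2·[-3, 3.4641i, -3.4641i]

Computing element-wise:
Z[0] = 4·(6) + 2·(-3) = 18
Z[1] = 4·(1.7321i) + 2·(3.4641i) = 13.8566i
Z[2] = 4·(-1.7321i) + 2·(-3.4641i) = -13.8566i

DFT(4x + 2y) = 4·X + 2·Y = [18, 13.8566i, -13.8566i]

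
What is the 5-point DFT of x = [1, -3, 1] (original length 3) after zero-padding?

Original 3-point DFT: [-1, 2.0000+3.4641i, 2.0000-3.4641i]
Zero-padded 5-point DFT provides frequency interpolation.

DFT_5([x, 0, ...]) = [-1, -0.7361+2.2654i, 3.7361+2.7144i, 3.7361-2.7144i, -0.7361-2.2654i]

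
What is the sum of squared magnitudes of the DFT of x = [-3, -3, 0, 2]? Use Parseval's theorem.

Parseval: Σ|x[n]|² = (1/N)Σ|X[k]|², so Σ|X[k]|² = N·Σ|x[n]|² = 4·22.0000

Σ|X[k]|² = N·Σ|x[n]|² = 4·22.0000 = 88.0000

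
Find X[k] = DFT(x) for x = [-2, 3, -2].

X[k] = Σ(n=0 to 2) x[n] · ω_3^(nk)
where ω_3 = e^(-2πi/3)

Computing each X[k]:
X[0] = -1
X[1] = -2.5000-4.3301i
X[2] = -2.5000+4.3301i

X = [-1, -2.5000-4.3301i, -2.5000+4.3301i]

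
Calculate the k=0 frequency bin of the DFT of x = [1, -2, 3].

X[0] = Σ(n=0 to 2) x[n] · ω_3^0 = Σ x[n]
= (1) + (-2) + (3)

X[0] = 2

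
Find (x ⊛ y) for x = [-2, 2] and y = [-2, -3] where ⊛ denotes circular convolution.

(x ⊛ y)[n] = Σ(m=0 to 1) x[m] · y[(n-m) mod 2]

Computing each output sample:
(x ⊛ y)[0] = -2
(x ⊛ y)[1] = 2

x ⊛ y = [-2, 2]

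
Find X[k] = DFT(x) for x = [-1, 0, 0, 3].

X[k] = Σ(n=0 to 3) x[n] · ω_4^(nk)
where ω_4 = e^(-2πi/4)

Computing each X[k]:
X[0] = 2
X[1] = -1+3i
X[2] = -4
X[3] = -1-3i

X = [2, -1+3i, -4, -1-3i]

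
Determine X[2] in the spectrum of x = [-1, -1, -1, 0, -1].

X[2] = Σ(n=0 to 4) x[n] · ω_5^(2n) where ω_5 = e^(-2πi/5)
= (-1)·ω_5^0 + (-1)·ω_5^2 + (-1)·ω_5^4 + (0)·ω_5^6 + (-1)·ω_5^8

X[2] = 0.3090-0.9511i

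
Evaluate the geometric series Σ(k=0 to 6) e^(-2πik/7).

Sum of all nth roots of unity equals 0 for n > 1 (geometric series with r ≠ 1).

0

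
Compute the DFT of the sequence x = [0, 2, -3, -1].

X[k] = Σ(n=0 to 3) x[n] · ω_4^(nk)
where ω_4 = e^(-2πi/4)

Computing each X[k]:
X[0] = -2
X[1] = 3-3i
X[2] = -4
X[3] = 3+3i

X = [-2, 3-3i, -4, 3+3i]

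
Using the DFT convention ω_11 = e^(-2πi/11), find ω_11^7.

ω_11^7 = e^(-2πi·7/11)
= cos(-2π·7/11) + i·sin(-2π·7/11)
= cos(-14π/11) + i·sin(-14π/11)

ω_11^7 = cos(-14π/11) + i·sin(-14π/11) = -0.6549+0.7557i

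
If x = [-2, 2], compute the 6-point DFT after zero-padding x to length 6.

Original 2-point DFT: [0, -4]
Zero-padded 6-point DFT provides frequency interpolation.

DFT_6([x, 0, ...]) = [0, -1.0000-1.7321i, -3.0000-1.7321i, -4, -3.0000+1.7321i, -1.0000+1.7321i]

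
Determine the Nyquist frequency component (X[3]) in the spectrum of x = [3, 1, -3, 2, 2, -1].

X[3] = Σ(n=0 to 5) x[n] · ω_6^(3n) where ω_6 = e^(-2πi/6)
= (3)·ω_6^0 + (1)·ω_6^3 + (-3)·ω_6^6 + (2)·ω_6^9 + (2)·ω_6^12 + (-1)·ω_6^15

X[3] = 0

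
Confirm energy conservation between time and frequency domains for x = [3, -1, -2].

Time domain:
Σ|x[n]|² = |3|² + |-1|² + |-2|² = 14.0000

Frequency domain:
(1/3)Σ|X[k]|² = (1/3)(|0|² + |4.5000-0.8660i|² + |4.5000+0.8660i|²) = (1/3)·42.0000 = 14.0000

Both sides agree, confirming Parseval's theorem.

Σ|x[n]|² = (1/N)Σ|X[k]|² = 14.0000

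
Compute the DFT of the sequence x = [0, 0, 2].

X[k] = Σ(n=0 to 2) x[n] · ω_3^(nk)
where ω_3 = e^(-2πi/3)

Computing each X[k]:
X[0] = 2
X[1] = -1.0000+1.7321i
X[2] = -1.0000-1.7321i

X = [2, -1.0000+1.7321i, -1.0000-1.7321i]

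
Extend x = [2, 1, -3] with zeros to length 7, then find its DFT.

Original 3-point DFT: [0, 3.0000-3.4641i, 3.0000+3.4641i]
Zero-padded 7-point DFT provides frequency interpolation.

DFT_7([x, 0, ...]) = [0, 3.2911+2.1430i, 4.4804-2.2766i, -0.7714-2.7794i, -0.7714+2.7794i, 4.4804+2.2766i, 3.2911-2.1430i]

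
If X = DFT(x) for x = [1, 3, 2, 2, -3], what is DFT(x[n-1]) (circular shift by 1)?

Time shift by 1: X_shifted[k] = ω_5^(1k) · X[k]
Shifted x = [-3, 1, 3, 2, 2]

DFT(x[n-1]) = [5, -6.1180+0.3633i, -3.8820+1.5388i, -3.8820-1.5388i, -6.1180-0.3633i]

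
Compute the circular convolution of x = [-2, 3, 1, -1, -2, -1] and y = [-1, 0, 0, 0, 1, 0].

(x ⊛ y)[n] = Σ(m=0 to 5) x[m] · y[(n-m) mod 6]

Computing each output sample:
(x ⊛ y)[0] = 3
(x ⊛ y)[1] = -4
(x ⊛ y)[2] = -3
(x ⊛ y)[3] = 0
(x ⊛ y)[4] = 0
(x ⊛ y)[5] = 4

x ⊛ y = [3, -4, -3, 0, 0, 4]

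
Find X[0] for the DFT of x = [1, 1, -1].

X[0] = Σ(n=0 to 2) x[n] · ω_3^0 = Σ x[n]
= (1) + (1) + (-1)

X[0] = 1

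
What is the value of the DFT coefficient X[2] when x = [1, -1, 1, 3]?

X[2] = Σ(n=0 to 3) x[n] · ω_4^(2n) where ω_4 = e^(-2πi/4)
= (1)·ω_4^0 + (-1)·ω_4^2 + (1)·ω_4^4 + (3)·ω_4^6

X[2] = 0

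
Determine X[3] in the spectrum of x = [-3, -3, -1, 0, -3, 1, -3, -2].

X[3] = Σ(n=0 to 7) x[n] · ω_8^(3n) where ω_8 = e^(-2πi/8)
= (-3)·ω_8^0 + (-3)·ω_8^3 + (-1)·ω_8^6 + (0)·ω_8^9 + (-3)·ω_8^12 + (1)·ω_8^15 + (-3)·ω_8^18 + (-2)·ω_8^21

X[3] = 4.2426+3.4142i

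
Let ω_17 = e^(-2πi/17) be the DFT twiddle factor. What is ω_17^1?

ω_17^1 = e^(-2πi·1/17)
= cos(-2π·1/17) + i·sin(-2π·1/17)
= cos(-2π/17) + i·sin(-2π/17)

ω_17^1 = cos(-2π/17) + i·sin(-2π/17) = 0.9325-0.3612i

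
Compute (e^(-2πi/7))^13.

Since ω_7^7 = 1, powers reduce modulo 7.
13 mod 7 = 6
So ω_7^13 = ω_7^6 = e^(-2πi·6/7)

ω_7^13 = ω_7^6 = 0.6235+0.7818i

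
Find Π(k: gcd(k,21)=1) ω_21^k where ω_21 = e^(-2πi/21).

The primitive 21st roots of unity are ω_21^k for k coprime to 21: k ∈ {1, 2, 4, 5, 8, 10, 11, 13, 16, 17, 19, 20}
Their product equals the constant term of the cyclotomic polynomial Φ_21(x) up to sign.
For n ≥ 3, the product of all primitive nth roots of unity is 1. (For n=1 it is 1; for n=2 it is -1.)

1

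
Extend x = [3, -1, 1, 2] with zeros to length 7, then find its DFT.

Original 4-point DFT: [5, 2+3i, 3, 2-3i]
Zero-padded 7-point DFT provides frequency interpolation.

DFT_7([x, 0, ...]) = [5, 0.3521-1.0609i, 3.5685+2.9725i, 4.0794-0.7341i, 4.0794+0.7341i, 3.5685-2.9725i, 0.3521+1.0609i]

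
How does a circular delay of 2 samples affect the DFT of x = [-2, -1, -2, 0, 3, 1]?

Time shift by 2: X_shifted[k] = ω_6^(2k) · X[k]
Shifted x = [3, 1, -2, -1, -2, 0]

DFT(x[n-2]) = [-1, 6.5000-0.8660i, 3.5000-0.8660i, -1, 3.5000+0.8660i, 6.5000+0.8660i]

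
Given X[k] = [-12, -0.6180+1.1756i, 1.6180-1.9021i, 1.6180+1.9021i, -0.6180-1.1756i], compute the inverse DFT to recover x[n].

x[n] = (1/5) Σ(k=0 to 4) X[k] · e^(2πikn/5)

Computing each x[n]:
x[0] = -2
x[1] = -3
x[2] = -3
x[3] = -1
x[4] = -3

x = [-2, -3, -3, -1, -3]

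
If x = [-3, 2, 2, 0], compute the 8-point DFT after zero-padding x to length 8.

Original 4-point DFT: [1, -5-2i, -3, -5+2i]
Zero-padded 8-point DFT provides frequency interpolation.

DFT_8([x, 0, ...]) = [1, -1.5858-3.4142i, -5-2i, -4.4142+0.5858i, -3, -4.4142-0.5858i, -5+2i, -1.5858+3.4142i]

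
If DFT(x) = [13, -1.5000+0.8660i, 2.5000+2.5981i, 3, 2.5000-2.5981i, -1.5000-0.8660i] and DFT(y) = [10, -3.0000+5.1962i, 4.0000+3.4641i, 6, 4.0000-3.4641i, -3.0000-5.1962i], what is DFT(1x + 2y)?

By linearity: DFT(1x + 2y) = 1·DFT(x) + 2·DFT(y)
= 1·[13, -1.5000+0.8660i, 2.5000+2.5981i, 3, 2.5000-2.5981i, -1.5000-0.8660i] + 2·[10, -3.0000+5.1962i, 4.0000+3.4641i, 6, 4.0000-3.4641i, -3.0000-5.1962i]

Computing element-wise:
Z[0] = 1·(13) + 2·(10) = 33
Z[1] = 1·(-1.5000+0.8660i) + 2·(-3.0000+5.1962i) = -7.5000+11.2584i
Z[2] = 1·(2.5000+2.5981i) + 2·(4.0000+3.4641i) = 10.5000+9.5263i
Z[3] = 1·(3) + 2·(6) = 15
Z[4] = 1·(2.5000-2.5981i) + 2·(4.0000-3.4641i) = 10.5000-9.5263i
Z[5] = 1·(-1.5000-0.8660i) + 2·(-3.0000-5.1962i) = -7.5000-11.2584i

DFT(1x + 2y) = 1·X + 2·Y = [33, -7.5000+11.2584i, 10.5000+9.5263i, 15, 10.5000-9.5263i, -7.5000-11.2584i]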